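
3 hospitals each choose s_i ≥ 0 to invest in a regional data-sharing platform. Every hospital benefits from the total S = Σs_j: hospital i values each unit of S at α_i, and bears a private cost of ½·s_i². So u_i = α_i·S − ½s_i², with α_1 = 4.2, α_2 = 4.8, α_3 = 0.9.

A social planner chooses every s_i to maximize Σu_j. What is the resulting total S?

29.7

Planner FOC: ∂(Σu_j)/∂s_i = (Σα_j) − s_i = 0, so s_i^SO = Σα_j = 9.9 for every i; S^SO = 29.7.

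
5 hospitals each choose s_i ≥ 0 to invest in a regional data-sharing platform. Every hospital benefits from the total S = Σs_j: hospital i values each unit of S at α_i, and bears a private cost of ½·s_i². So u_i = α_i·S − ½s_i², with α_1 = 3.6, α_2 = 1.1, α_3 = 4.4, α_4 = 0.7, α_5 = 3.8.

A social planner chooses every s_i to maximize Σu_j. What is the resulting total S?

68

Planner FOC: ∂(Σu_j)/∂s_i = (Σα_j) − s_i = 0, so s_i^SO = Σα_j = 13.6 for every i; S^SO = 68.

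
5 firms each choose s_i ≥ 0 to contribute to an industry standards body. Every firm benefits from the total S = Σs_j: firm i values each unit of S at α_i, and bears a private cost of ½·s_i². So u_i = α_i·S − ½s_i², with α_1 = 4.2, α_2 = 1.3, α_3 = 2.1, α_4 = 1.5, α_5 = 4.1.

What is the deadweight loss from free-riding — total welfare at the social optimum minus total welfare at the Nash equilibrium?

282.76

Firm i's FOC: ∂u_i/∂s_i = α_i − s_i = 0, so s_i* = α_i.
NE contributions = (4.2, 1.3, 2.1, 1.5, 4.1); S = 13.2.
W^NE = (Σα)·S − ½Σα_i² = 13.2² − ½·42.8 = 152.84.
Planner sets s_i = Σα_j = 13.2 for every i, so S^SO = 5·13.2 = 66.
W^SO = (Σα)·S^SO − ½·5·(Σα)² = (5/2)·13.2² = 435.6.
Deadweight loss = W^SO − W^NE = 282.76.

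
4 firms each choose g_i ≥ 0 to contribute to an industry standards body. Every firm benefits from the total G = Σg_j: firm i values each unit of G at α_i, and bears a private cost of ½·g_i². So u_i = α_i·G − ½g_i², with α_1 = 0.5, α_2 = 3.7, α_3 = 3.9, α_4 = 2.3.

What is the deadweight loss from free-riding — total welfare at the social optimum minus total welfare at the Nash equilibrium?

125.38

Firm i's FOC: ∂u_i/∂g_i = α_i − g_i = 0, so g_i* = α_i.
NE contributions = (0.5, 3.7, 3.9, 2.3); G = 10.4.
W^NE = (Σα)·G − ½Σα_i² = 10.4² − ½·34.44 = 90.94.
Planner sets g_i = Σα_j = 10.4 for every i, so G^SO = 4·10.4 = 41.6.
W^SO = (Σα)·G^SO − ½·4·(Σα)² = (4/2)·10.4² = 216.32.
Deadweight loss = W^SO − W^NE = 125.38.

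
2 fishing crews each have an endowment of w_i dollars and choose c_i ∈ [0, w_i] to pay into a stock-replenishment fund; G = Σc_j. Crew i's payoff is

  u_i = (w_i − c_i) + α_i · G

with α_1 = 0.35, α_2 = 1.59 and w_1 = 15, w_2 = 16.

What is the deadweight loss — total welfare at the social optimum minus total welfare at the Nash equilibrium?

14.1

∂u_i/∂c_i = α_i − 1, so crew i contributes w_i if α_i > 1, else 0.
α_i > 1 for i ∈ {2}; NE contributions (0, 16), G = 16.
W^NE = Σw_i − G^NE + (Σα_i)·G^NE = 31 + 0.94·16 = 46.04.
Planner: ∂(Σu_j)/∂c_i = Σα_j − 1 = 0.94 > 0, so everyone contributes w_i; G^SO = 31, W^SO = 31 + 0.94·31 = 60.14.
Deadweight loss = 14.1.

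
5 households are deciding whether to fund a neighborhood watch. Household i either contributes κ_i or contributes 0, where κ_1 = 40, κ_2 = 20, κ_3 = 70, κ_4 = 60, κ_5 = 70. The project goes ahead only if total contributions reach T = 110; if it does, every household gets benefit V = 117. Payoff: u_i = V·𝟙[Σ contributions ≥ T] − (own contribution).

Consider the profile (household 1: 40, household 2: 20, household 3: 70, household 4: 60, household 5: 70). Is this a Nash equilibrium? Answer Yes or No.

Total = 260 ≥ 110: provided.
Household 1 (pledges 40, payoff 77): dropping to 0 → total 220, payoff 117. Profitable deviation.

No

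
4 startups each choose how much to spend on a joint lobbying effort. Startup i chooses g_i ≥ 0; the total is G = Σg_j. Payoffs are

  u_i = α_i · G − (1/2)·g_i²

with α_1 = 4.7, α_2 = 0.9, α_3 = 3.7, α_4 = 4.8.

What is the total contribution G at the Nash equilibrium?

Startup i's FOC: ∂u_i/∂g_i = α_i − g_i = 0, so g_i* = α_i.
NE contributions = (4.7, 0.9, 3.7, 4.8); G = 14.1.

14.1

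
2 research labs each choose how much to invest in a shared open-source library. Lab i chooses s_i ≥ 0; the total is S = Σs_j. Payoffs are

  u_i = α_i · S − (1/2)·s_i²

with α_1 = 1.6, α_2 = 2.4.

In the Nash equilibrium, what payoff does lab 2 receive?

Lab i's FOC: ∂u_i/∂s_i = α_i − s_i = 0, so s_i* = α_i.
NE contributions = (1.6, 2.4); S = 4.
u_2 = α_2·S − ½·(s_2)² = 2.4·4 − ½·2.4² = 6.72.

6.72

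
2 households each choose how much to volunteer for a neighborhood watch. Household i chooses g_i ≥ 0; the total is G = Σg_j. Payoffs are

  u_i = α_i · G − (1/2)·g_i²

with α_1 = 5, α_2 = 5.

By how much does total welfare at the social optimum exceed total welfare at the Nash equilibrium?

25

Household i's FOC: ∂u_i/∂g_i = α_i − g_i = 0, so g_i* = α_i.
NE contributions = (5, 5); G = 10.
W^NE = (Σα)·G − ½Σα_i² = 10² − ½·50 = 75.
Planner sets g_i = Σα_j = 10 for every i, so G^SO = 2·10 = 20.
W^SO = (Σα)·G^SO − ½·2·(Σα)² = (2/2)·10² = 100.
Deadweight loss = W^SO − W^NE = 25.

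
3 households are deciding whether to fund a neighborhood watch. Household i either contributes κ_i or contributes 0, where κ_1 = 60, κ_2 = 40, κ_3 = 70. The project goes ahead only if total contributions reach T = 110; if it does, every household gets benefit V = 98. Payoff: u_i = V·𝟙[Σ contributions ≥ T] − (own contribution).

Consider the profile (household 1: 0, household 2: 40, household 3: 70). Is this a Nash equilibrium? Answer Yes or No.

Total = 110 ≥ 110: provided.
Household 1 (pledges 0, payoff 98): pledging 60 → total 170, payoff 38. No gain.
Household 2 (pledges 40, payoff 58): dropping to 0 → total 70, payoff 0. No gain.
Household 3 (pledges 70, payoff 28): dropping to 0 → total 40, payoff 0. No gain.

Yes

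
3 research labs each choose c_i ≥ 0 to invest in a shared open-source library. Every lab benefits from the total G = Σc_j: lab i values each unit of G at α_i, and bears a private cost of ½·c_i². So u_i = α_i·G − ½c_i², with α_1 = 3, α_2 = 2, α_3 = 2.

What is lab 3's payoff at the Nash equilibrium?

12

Lab i's FOC: ∂u_i/∂c_i = α_i − c_i = 0, so c_i* = α_i.
NE contributions = (3, 2, 2); G = 7.
u_3 = α_3·G − ½·(c_3)² = 2·7 − ½·2² = 12.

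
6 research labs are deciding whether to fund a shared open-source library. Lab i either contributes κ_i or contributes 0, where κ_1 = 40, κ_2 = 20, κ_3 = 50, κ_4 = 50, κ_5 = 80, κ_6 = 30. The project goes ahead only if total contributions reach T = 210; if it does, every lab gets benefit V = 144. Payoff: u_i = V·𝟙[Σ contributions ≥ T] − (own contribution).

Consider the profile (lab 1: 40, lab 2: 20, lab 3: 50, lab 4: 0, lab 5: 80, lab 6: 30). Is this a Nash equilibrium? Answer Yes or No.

Yes

Total = 220 ≥ 210: provided.
Lab 1 (pledges 40, payoff 104): dropping to 0 → total 180, payoff 0. No gain.
Lab 2 (pledges 20, payoff 124): dropping to 0 → total 200, payoff 0. No gain.
Lab 3 (pledges 50, payoff 94): dropping to 0 → total 170, payoff 0. No gain.
Lab 4 (pledges 0, payoff 144): pledging 50 → total 270, payoff 94. No gain.
Lab 5 (pledges 80, payoff 64): dropping to 0 → total 140, payoff 0. No gain.
Lab 6 (pledges 30, payoff 114): dropping to 0 → total 190, payoff 0. No gain.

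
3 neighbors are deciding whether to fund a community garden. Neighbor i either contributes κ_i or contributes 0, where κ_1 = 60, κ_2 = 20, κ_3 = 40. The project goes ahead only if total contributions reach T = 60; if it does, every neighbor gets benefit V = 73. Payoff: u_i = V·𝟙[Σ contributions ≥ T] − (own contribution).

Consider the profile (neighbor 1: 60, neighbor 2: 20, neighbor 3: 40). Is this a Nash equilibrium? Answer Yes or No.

No

Total = 120 ≥ 60: provided.
Neighbor 1 (pledges 60, payoff 13): dropping to 0 → total 60, payoff 73. Profitable deviation.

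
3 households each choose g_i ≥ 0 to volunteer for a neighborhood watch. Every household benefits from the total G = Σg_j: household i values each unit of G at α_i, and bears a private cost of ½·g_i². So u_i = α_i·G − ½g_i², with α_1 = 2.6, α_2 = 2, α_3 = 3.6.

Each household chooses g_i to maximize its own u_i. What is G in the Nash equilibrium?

8.2

Household i's FOC: ∂u_i/∂g_i = α_i − g_i = 0, so g_i* = α_i.
NE contributions = (2.6, 2, 3.6); G = 8.2.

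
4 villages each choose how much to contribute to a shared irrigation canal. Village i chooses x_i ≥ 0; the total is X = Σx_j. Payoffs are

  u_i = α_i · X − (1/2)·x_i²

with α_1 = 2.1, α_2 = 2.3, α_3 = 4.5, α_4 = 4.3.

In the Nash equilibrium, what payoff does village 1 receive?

25.515

Village i's FOC: ∂u_i/∂x_i = α_i − x_i = 0, so x_i* = α_i.
NE contributions = (2.1, 2.3, 4.5, 4.3); X = 13.2.
u_1 = α_1·X − ½·(x_1)² = 2.1·13.2 − ½·2.1² = 25.515.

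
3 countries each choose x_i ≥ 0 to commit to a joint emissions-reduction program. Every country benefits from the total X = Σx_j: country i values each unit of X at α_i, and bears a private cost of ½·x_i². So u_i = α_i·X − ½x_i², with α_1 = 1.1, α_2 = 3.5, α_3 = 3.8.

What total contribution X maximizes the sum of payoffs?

Planner FOC: ∂(Σu_j)/∂x_i = (Σα_j) − x_i = 0, so x_i^SO = Σα_j = 8.4 for every i; X^SO = 25.2.

25.2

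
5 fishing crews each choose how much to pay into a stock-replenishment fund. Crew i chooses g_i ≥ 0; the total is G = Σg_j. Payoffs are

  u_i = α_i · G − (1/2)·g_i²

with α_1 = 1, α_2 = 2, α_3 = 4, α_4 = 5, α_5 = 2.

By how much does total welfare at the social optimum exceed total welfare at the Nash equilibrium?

Crew i's FOC: ∂u_i/∂g_i = α_i − g_i = 0, so g_i* = α_i.
NE contributions = (1, 2, 4, 5, 2); G = 14.
W^NE = (Σα)·G − ½Σα_i² = 14² − ½·50 = 171.
Planner sets g_i = Σα_j = 14 for every i, so G^SO = 5·14 = 70.
W^SO = (Σα)·G^SO − ½·5·(Σα)² = (5/2)·14² = 490.
Deadweight loss = W^SO − W^NE = 319.

319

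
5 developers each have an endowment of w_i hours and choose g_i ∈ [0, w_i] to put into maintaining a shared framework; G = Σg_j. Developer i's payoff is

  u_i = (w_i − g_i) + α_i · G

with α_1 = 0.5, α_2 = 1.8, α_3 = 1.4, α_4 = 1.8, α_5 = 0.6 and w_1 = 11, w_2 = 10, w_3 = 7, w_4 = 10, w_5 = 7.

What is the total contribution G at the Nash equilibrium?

∂u_i/∂g_i = α_i − 1, so developer i contributes w_i if α_i > 1, else 0.
α_i > 1 for i ∈ {2, 3, 4}; NE contributions (0, 10, 7, 10, 0), G = 27.

27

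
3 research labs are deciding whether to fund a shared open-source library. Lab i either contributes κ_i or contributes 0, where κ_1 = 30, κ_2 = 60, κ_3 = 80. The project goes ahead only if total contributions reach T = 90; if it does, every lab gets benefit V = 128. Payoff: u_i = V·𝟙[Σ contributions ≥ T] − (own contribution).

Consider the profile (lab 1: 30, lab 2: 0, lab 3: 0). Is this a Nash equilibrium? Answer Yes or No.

No

Total = 30 < 90: not provided.
Lab 1 (pledges 30, payoff -30): dropping to 0 → total 0, payoff 0. Profitable deviation.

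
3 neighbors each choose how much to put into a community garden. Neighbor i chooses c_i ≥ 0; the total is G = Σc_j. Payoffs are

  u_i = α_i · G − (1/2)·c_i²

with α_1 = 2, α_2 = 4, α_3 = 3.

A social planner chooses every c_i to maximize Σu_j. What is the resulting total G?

Planner FOC: ∂(Σu_j)/∂c_i = (Σα_j) − c_i = 0, so c_i^SO = Σα_j = 9 for every i; G^SO = 27.

27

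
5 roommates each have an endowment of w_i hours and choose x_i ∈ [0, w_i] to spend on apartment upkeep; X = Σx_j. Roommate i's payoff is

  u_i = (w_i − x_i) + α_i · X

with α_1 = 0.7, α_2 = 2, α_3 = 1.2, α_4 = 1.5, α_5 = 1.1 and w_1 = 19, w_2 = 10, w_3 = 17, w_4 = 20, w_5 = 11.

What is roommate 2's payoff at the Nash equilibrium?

116

∂u_i/∂x_i = α_i − 1, so roommate i contributes w_i if α_i > 1, else 0.
α_i > 1 for i ∈ {2, 3, 4, 5}; NE contributions (0, 10, 17, 20, 11), X = 58.
u_2 = (10 − 10) + 2·58 = 116.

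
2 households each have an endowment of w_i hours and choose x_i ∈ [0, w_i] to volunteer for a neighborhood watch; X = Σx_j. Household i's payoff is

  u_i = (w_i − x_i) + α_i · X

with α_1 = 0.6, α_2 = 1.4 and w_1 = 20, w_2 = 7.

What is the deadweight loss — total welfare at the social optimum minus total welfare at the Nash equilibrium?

∂u_i/∂x_i = α_i − 1, so household i contributes w_i if α_i > 1, else 0.
α_i > 1 for i ∈ {2}; NE contributions (0, 7), X = 7.
W^NE = Σw_i − X^NE + (Σα_i)·X^NE = 27 + 1·7 = 34.
Planner: ∂(Σu_j)/∂x_i = Σα_j − 1 = 1 > 0, so everyone contributes w_i; X^SO = 27, W^SO = 27 + 1·27 = 54.
Deadweight loss = 20.

20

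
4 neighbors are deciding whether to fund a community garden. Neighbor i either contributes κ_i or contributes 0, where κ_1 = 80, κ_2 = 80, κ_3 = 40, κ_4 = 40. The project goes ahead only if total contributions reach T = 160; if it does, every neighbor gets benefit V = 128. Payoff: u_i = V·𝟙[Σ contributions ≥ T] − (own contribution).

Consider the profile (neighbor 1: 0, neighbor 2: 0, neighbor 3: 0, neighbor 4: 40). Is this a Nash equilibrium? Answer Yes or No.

No

Total = 40 < 160: not provided.
Neighbor 1 (pledges 0, payoff 0): pledging 80 → total 120, payoff -80. No gain.
Neighbor 2 (pledges 0, payoff 0): pledging 80 → total 120, payoff -80. No gain.
Neighbor 3 (pledges 0, payoff 0): pledging 40 → total 80, payoff -40. No gain.
Neighbor 4 (pledges 40, payoff -40): dropping to 0 → total 0, payoff 0. Profitable deviation.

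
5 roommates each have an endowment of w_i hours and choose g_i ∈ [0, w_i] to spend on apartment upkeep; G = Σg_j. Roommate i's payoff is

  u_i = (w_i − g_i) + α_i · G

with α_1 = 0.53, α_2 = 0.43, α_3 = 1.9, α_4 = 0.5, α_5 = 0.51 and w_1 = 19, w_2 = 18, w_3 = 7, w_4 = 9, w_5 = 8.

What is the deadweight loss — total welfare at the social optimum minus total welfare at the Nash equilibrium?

∂u_i/∂g_i = α_i − 1, so roommate i contributes w_i if α_i > 1, else 0.
α_i > 1 for i ∈ {3}; NE contributions (0, 0, 7, 0, 0), G = 7.
W^NE = Σw_i − G^NE + (Σα_i)·G^NE = 61 + 2.87·7 = 81.09.
Planner: ∂(Σu_j)/∂g_i = Σα_j − 1 = 2.87 > 0, so everyone contributes w_i; G^SO = 61, W^SO = 61 + 2.87·61 = 236.07.
Deadweight loss = 154.98.

154.98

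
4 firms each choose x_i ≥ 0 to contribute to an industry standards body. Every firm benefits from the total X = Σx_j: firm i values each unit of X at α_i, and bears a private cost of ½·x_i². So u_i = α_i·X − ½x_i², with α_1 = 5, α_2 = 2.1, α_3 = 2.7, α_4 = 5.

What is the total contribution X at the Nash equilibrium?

Firm i's FOC: ∂u_i/∂x_i = α_i − x_i = 0, so x_i* = α_i.
NE contributions = (5, 2.1, 2.7, 5); X = 14.8.

14.8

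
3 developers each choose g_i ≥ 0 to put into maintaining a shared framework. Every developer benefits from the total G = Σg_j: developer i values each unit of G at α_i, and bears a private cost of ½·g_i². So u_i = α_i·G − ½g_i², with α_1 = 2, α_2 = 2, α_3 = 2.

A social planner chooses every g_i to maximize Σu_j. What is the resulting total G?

18

Planner FOC: ∂(Σu_j)/∂g_i = (Σα_j) − g_i = 0, so g_i^SO = Σα_j = 6 for every i; G^SO = 18.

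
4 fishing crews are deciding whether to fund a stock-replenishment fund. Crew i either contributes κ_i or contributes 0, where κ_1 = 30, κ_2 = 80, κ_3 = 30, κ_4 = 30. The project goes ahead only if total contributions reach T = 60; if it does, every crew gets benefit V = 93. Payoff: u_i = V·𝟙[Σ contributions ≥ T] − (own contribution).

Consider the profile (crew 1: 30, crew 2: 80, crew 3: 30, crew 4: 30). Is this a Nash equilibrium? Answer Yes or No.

No

Total = 170 ≥ 60: provided.
Crew 1 (pledges 30, payoff 63): dropping to 0 → total 140, payoff 93. Profitable deviation.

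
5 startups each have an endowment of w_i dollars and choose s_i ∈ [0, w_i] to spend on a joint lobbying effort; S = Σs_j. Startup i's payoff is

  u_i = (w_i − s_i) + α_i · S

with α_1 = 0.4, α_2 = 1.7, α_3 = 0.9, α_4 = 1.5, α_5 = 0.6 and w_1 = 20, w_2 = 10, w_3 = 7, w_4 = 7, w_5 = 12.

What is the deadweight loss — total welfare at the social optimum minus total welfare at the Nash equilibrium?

159.9

∂u_i/∂s_i = α_i − 1, so startup i contributes w_i if α_i > 1, else 0.
α_i > 1 for i ∈ {2, 4}; NE contributions (0, 10, 0, 7, 0), S = 17.
W^NE = Σw_i − S^NE + (Σα_i)·S^NE = 56 + 4.1·17 = 125.7.
Planner: ∂(Σu_j)/∂s_i = Σα_j − 1 = 4.1 > 0, so everyone contributes w_i; S^SO = 56, W^SO = 56 + 4.1·56 = 285.6.
Deadweight loss = 159.9.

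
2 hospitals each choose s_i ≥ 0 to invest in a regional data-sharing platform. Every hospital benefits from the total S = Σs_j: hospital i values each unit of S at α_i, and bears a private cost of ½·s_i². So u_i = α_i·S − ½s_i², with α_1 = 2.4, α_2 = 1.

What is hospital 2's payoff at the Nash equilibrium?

2.9

Hospital i's FOC: ∂u_i/∂s_i = α_i − s_i = 0, so s_i* = α_i.
NE contributions = (2.4, 1); S = 3.4.
u_2 = α_2·S − ½·(s_2)² = 1·3.4 − ½·1² = 2.9.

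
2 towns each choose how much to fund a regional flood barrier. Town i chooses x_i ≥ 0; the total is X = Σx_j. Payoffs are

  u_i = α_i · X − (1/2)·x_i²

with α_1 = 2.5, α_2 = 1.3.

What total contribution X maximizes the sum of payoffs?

7.6

Planner FOC: ∂(Σu_j)/∂x_i = (Σα_j) − x_i = 0, so x_i^SO = Σα_j = 3.8 for every i; X^SO = 7.6.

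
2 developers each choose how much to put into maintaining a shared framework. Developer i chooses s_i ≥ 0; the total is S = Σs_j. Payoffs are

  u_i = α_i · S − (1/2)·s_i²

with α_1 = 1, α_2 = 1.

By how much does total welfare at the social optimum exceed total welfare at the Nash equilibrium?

Developer i's FOC: ∂u_i/∂s_i = α_i − s_i = 0, so s_i* = α_i.
NE contributions = (1, 1); S = 2.
W^NE = (Σα)·S − ½Σα_i² = 2² − ½·2 = 3.
Planner sets s_i = Σα_j = 2 for every i, so S^SO = 2·2 = 4.
W^SO = (Σα)·S^SO − ½·2·(Σα)² = (2/2)·2² = 4.
Deadweight loss = W^SO − W^NE = 1.

1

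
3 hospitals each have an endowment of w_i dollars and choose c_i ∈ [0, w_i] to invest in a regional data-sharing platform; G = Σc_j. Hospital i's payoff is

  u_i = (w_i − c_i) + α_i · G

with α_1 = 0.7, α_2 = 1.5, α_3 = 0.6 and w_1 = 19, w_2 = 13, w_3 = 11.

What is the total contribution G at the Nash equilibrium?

∂u_i/∂c_i = α_i − 1, so hospital i contributes w_i if α_i > 1, else 0.
α_i > 1 for i ∈ {2}; NE contributions (0, 13, 0), G = 13.

13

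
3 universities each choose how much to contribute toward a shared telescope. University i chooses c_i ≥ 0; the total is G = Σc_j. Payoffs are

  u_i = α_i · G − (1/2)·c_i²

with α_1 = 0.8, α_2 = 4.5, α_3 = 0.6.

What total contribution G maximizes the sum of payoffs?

17.7

Planner FOC: ∂(Σu_j)/∂c_i = (Σα_j) − c_i = 0, so c_i^SO = Σα_j = 5.9 for every i; G^SO = 17.7.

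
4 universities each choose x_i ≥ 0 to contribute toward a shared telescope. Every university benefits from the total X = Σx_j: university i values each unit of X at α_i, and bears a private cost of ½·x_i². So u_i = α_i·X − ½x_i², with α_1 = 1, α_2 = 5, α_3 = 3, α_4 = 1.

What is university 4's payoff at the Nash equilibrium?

9.5

University i's FOC: ∂u_i/∂x_i = α_i − x_i = 0, so x_i* = α_i.
NE contributions = (1, 5, 3, 1); X = 10.
u_4 = α_4·X − ½·(x_4)² = 1·10 − ½·1² = 9.5.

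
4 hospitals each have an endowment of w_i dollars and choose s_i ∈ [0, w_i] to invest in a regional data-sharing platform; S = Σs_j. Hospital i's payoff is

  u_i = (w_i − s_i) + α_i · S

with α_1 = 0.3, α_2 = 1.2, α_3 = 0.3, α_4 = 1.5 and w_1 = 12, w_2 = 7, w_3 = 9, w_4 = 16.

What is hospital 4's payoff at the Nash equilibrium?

34.5

∂u_i/∂s_i = α_i − 1, so hospital i contributes w_i if α_i > 1, else 0.
α_i > 1 for i ∈ {2, 4}; NE contributions (0, 7, 0, 16), S = 23.
u_4 = (16 − 16) + 1.5·23 = 34.5.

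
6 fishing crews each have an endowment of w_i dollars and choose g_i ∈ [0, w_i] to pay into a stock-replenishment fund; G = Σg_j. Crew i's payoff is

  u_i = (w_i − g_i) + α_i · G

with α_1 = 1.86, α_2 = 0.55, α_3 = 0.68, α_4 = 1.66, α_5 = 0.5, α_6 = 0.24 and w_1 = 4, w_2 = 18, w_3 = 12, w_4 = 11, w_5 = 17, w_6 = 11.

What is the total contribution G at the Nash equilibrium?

∂u_i/∂g_i = α_i − 1, so crew i contributes w_i if α_i > 1, else 0.
α_i > 1 for i ∈ {1, 4}; NE contributions (4, 0, 0, 11, 0, 0), G = 15.

15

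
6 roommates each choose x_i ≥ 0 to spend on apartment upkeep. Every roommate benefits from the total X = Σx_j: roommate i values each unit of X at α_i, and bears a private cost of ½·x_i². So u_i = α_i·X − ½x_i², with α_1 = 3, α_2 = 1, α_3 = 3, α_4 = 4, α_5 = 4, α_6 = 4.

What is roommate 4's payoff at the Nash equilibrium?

68

Roommate i's FOC: ∂u_i/∂x_i = α_i − x_i = 0, so x_i* = α_i.
NE contributions = (3, 1, 3, 4, 4, 4); X = 19.
u_4 = α_4·X − ½·(x_4)² = 4·19 − ½·4² = 68.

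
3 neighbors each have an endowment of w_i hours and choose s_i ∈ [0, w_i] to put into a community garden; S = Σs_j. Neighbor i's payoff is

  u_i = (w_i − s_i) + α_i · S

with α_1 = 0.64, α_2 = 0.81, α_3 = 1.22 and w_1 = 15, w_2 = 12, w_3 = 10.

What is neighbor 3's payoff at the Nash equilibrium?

∂u_i/∂s_i = α_i − 1, so neighbor i contributes w_i if α_i > 1, else 0.
α_i > 1 for i ∈ {3}; NE contributions (0, 0, 10), S = 10.
u_3 = (10 − 10) + 1.22·10 = 12.2.

12.2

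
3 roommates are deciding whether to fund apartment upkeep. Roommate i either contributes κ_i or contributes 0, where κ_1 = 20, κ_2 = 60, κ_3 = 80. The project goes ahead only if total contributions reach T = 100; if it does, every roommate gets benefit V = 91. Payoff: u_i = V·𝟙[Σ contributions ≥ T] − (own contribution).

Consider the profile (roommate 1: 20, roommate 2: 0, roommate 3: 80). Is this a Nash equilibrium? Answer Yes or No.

Yes

Total = 100 ≥ 100: provided.
Roommate 1 (pledges 20, payoff 71): dropping to 0 → total 80, payoff 0. No gain.
Roommate 2 (pledges 0, payoff 91): pledging 60 → total 160, payoff 31. No gain.
Roommate 3 (pledges 80, payoff 11): dropping to 0 → total 20, payoff 0. No gain.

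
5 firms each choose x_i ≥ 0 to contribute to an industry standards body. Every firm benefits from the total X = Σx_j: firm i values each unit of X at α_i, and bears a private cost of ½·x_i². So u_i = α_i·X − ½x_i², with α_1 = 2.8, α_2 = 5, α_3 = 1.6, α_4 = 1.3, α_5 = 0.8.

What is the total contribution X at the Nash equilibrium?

11.5

Firm i's FOC: ∂u_i/∂x_i = α_i − x_i = 0, so x_i* = α_i.
NE contributions = (2.8, 5, 1.6, 1.3, 0.8); X = 11.5.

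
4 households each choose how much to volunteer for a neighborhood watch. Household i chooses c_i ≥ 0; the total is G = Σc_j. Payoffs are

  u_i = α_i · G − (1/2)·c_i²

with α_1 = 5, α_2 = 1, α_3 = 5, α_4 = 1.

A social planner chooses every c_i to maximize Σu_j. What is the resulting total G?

48

Planner FOC: ∂(Σu_j)/∂c_i = (Σα_j) − c_i = 0, so c_i^SO = Σα_j = 12 for every i; G^SO = 48.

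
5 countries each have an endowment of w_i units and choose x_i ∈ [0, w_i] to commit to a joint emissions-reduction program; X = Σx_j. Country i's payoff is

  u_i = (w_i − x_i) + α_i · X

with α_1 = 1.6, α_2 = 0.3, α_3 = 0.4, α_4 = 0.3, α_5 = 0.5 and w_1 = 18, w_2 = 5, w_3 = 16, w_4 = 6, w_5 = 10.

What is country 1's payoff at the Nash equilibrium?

28.8

∂u_i/∂x_i = α_i − 1, so country i contributes w_i if α_i > 1, else 0.
α_i > 1 for i ∈ {1}; NE contributions (18, 0, 0, 0, 0), X = 18.
u_1 = (18 − 18) + 1.6·18 = 28.8.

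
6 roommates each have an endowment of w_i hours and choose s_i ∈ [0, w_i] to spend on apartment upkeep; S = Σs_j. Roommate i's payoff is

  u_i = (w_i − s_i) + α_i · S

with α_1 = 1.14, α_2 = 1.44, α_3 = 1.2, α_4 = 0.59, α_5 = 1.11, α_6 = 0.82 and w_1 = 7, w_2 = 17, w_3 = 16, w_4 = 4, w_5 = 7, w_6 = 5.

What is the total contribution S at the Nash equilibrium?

47

∂u_i/∂s_i = α_i − 1, so roommate i contributes w_i if α_i > 1, else 0.
α_i > 1 for i ∈ {1, 2, 3, 5}; NE contributions (7, 17, 16, 0, 7, 0), S = 47.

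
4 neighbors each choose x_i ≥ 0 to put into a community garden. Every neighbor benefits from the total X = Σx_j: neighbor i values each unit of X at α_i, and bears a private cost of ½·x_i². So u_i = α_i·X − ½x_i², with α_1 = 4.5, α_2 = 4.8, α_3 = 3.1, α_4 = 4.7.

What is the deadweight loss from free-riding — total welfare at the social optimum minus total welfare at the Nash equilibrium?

329.905

Neighbor i's FOC: ∂u_i/∂x_i = α_i − x_i = 0, so x_i* = α_i.
NE contributions = (4.5, 4.8, 3.1, 4.7); X = 17.1.
W^NE = (Σα)·X − ½Σα_i² = 17.1² − ½·74.99 = 254.915.
Planner sets x_i = Σα_j = 17.1 for every i, so X^SO = 4·17.1 = 68.4.
W^SO = (Σα)·X^SO − ½·4·(Σα)² = (4/2)·17.1² = 584.82.
Deadweight loss = W^SO − W^NE = 329.905.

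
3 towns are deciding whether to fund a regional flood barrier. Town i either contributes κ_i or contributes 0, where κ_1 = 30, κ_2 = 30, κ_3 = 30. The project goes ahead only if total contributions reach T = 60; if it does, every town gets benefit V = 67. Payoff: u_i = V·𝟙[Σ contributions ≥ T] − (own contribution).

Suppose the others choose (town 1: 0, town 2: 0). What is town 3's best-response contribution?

Others' total = 0. Even contributing 30 gives 30 < 60: no benefit either way.
Best response: 0.

0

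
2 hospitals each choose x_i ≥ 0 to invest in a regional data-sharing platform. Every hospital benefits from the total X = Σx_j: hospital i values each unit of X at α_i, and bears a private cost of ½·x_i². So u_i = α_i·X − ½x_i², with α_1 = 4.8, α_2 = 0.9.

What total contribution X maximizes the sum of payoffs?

11.4

Planner FOC: ∂(Σu_j)/∂x_i = (Σα_j) − x_i = 0, so x_i^SO = Σα_j = 5.7 for every i; X^SO = 11.4.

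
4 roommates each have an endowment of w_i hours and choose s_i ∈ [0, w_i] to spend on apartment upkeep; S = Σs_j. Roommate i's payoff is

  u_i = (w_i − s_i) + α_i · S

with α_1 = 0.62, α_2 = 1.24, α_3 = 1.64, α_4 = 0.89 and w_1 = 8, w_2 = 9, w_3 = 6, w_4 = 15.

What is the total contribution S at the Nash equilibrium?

15

∂u_i/∂s_i = α_i − 1, so roommate i contributes w_i if α_i > 1, else 0.
α_i > 1 for i ∈ {2, 3}; NE contributions (0, 9, 6, 0), S = 15.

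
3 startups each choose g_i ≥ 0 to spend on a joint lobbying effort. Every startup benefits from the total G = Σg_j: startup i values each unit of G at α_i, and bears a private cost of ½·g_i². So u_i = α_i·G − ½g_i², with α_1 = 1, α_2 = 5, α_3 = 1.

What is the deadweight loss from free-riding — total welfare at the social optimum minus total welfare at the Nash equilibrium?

38

Startup i's FOC: ∂u_i/∂g_i = α_i − g_i = 0, so g_i* = α_i.
NE contributions = (1, 5, 1); G = 7.
W^NE = (Σα)·G − ½Σα_i² = 7² − ½·27 = 35.5.
Planner sets g_i = Σα_j = 7 for every i, so G^SO = 3·7 = 21.
W^SO = (Σα)·G^SO − ½·3·(Σα)² = (3/2)·7² = 73.5.
Deadweight loss = W^SO − W^NE = 38.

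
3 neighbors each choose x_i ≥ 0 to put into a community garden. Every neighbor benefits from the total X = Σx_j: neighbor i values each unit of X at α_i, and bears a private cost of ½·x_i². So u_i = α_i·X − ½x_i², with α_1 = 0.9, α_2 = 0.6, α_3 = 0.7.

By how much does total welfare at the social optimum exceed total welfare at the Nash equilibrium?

3.25

Neighbor i's FOC: ∂u_i/∂x_i = α_i − x_i = 0, so x_i* = α_i.
NE contributions = (0.9, 0.6, 0.7); X = 2.2.
W^NE = (Σα)·X − ½Σα_i² = 2.2² − ½·1.66 = 4.01.
Planner sets x_i = Σα_j = 2.2 for every i, so X^SO = 3·2.2 = 6.6.
W^SO = (Σα)·X^SO − ½·3·(Σα)² = (3/2)·2.2² = 7.26.
Deadweight loss = W^SO − W^NE = 3.25.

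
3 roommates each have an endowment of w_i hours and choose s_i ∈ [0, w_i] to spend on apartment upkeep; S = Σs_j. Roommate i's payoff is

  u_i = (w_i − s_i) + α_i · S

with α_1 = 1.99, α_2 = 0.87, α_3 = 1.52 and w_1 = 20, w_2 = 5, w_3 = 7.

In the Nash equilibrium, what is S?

∂u_i/∂s_i = α_i − 1, so roommate i contributes w_i if α_i > 1, else 0.
α_i > 1 for i ∈ {1, 3}; NE contributions (20, 0, 7), S = 27.

27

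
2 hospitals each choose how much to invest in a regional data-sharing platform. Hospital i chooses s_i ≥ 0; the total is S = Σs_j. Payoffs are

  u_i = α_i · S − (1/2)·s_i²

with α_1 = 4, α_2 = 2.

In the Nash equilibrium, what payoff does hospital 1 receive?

Hospital i's FOC: ∂u_i/∂s_i = α_i − s_i = 0, so s_i* = α_i.
NE contributions = (4, 2); S = 6.
u_1 = α_1·S − ½·(s_1)² = 4·6 − ½·4² = 16.

16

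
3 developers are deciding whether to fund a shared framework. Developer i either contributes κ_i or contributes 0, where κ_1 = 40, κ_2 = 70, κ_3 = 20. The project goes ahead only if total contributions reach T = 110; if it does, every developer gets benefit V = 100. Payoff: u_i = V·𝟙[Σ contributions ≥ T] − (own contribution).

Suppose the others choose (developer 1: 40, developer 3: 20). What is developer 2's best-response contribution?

70

Others' total = 60. Contributing 70 brings total to 130 ≥ 110: gain V − κ_2 = 30.
Best response: 70.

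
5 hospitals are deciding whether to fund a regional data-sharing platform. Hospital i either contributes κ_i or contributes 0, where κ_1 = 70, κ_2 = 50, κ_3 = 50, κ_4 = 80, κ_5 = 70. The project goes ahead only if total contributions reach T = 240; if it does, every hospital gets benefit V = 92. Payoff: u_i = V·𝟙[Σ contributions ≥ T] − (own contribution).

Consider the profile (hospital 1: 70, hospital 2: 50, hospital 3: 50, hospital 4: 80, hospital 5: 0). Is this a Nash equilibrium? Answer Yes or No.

Yes

Total = 250 ≥ 240: provided.
Hospital 1 (pledges 70, payoff 22): dropping to 0 → total 180, payoff 0. No gain.
Hospital 2 (pledges 50, payoff 42): dropping to 0 → total 200, payoff 0. No gain.
Hospital 3 (pledges 50, payoff 42): dropping to 0 → total 200, payoff 0. No gain.
Hospital 4 (pledges 80, payoff 12): dropping to 0 → total 170, payoff 0. No gain.
Hospital 5 (pledges 0, payoff 92): pledging 70 → total 320, payoff 22. No gain.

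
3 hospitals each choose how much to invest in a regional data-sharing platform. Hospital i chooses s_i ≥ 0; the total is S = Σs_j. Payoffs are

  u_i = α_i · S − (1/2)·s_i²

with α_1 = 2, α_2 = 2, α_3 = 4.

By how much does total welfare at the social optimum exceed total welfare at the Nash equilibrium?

Hospital i's FOC: ∂u_i/∂s_i = α_i − s_i = 0, so s_i* = α_i.
NE contributions = (2, 2, 4); S = 8.
W^NE = (Σα)·S − ½Σα_i² = 8² − ½·24 = 52.
Planner sets s_i = Σα_j = 8 for every i, so S^SO = 3·8 = 24.
W^SO = (Σα)·S^SO − ½·3·(Σα)² = (3/2)·8² = 96.
Deadweight loss = W^SO − W^NE = 44.

44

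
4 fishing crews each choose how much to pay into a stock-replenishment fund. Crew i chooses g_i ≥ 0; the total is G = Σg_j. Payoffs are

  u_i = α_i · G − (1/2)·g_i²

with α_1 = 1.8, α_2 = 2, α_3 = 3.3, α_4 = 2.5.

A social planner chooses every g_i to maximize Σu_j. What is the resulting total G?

Planner FOC: ∂(Σu_j)/∂g_i = (Σα_j) − g_i = 0, so g_i^SO = Σα_j = 9.6 for every i; G^SO = 38.4.

38.4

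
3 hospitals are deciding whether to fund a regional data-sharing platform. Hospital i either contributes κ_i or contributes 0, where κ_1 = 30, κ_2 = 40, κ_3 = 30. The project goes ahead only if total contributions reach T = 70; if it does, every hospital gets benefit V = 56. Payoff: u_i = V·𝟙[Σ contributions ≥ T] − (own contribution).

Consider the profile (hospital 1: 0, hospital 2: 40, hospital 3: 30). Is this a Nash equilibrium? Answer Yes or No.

Total = 70 ≥ 70: provided.
Hospital 1 (pledges 0, payoff 56): pledging 30 → total 100, payoff 26. No gain.
Hospital 2 (pledges 40, payoff 16): dropping to 0 → total 30, payoff 0. No gain.
Hospital 3 (pledges 30, payoff 26): dropping to 0 → total 40, payoff 0. No gain.

Yes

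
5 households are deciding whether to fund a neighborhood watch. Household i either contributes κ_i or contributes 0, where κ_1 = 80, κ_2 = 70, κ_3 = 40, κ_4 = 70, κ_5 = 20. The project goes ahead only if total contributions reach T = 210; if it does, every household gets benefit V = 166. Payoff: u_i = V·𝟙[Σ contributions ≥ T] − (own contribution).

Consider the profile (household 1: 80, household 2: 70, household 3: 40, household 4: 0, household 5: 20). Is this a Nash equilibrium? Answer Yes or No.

Total = 210 ≥ 210: provided.
Household 1 (pledges 80, payoff 86): dropping to 0 → total 130, payoff 0. No gain.
Household 2 (pledges 70, payoff 96): dropping to 0 → total 140, payoff 0. No gain.
Household 3 (pledges 40, payoff 126): dropping to 0 → total 170, payoff 0. No gain.
Household 4 (pledges 0, payoff 166): pledging 70 → total 280, payoff 96. No gain.
Household 5 (pledges 20, payoff 146): dropping to 0 → total 190, payoff 0. No gain.

Yes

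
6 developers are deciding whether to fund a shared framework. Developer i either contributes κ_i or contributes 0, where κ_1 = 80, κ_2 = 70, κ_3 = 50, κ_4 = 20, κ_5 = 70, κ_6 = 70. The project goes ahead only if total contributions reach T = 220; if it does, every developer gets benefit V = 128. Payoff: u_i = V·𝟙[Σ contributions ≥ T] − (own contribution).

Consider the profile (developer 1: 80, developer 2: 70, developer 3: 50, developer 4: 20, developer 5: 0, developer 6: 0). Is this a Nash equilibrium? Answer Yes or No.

Yes

Total = 220 ≥ 220: provided.
Developer 1 (pledges 80, payoff 48): dropping to 0 → total 140, payoff 0. No gain.
Developer 2 (pledges 70, payoff 58): dropping to 0 → total 150, payoff 0. No gain.
Developer 3 (pledges 50, payoff 78): dropping to 0 → total 170, payoff 0. No gain.
Developer 4 (pledges 20, payoff 108): dropping to 0 → total 200, payoff 0. No gain.
Developer 5 (pledges 0, payoff 128): pledging 70 → total 290, payoff 58. No gain.
Developer 6 (pledges 0, payoff 128): pledging 70 → total 290, payoff 58. No gain.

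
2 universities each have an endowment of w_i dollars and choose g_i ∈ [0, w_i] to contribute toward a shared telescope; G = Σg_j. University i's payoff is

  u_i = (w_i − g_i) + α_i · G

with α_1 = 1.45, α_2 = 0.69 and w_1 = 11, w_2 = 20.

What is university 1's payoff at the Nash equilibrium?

∂u_i/∂g_i = α_i − 1, so university i contributes w_i if α_i > 1, else 0.
α_i > 1 for i ∈ {1}; NE contributions (11, 0), G = 11.
u_1 = (11 − 11) + 1.45·11 = 15.95.

15.95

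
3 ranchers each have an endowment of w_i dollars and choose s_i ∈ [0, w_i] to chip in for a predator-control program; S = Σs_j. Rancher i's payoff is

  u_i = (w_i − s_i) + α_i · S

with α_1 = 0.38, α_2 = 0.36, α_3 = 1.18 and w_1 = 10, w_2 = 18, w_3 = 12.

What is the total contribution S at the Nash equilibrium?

∂u_i/∂s_i = α_i − 1, so rancher i contributes w_i if α_i > 1, else 0.
α_i > 1 for i ∈ {3}; NE contributions (0, 0, 12), S = 12.

12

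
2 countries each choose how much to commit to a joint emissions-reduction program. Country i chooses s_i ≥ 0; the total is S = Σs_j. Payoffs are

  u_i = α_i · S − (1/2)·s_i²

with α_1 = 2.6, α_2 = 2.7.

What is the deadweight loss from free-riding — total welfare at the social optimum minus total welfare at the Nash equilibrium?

Country i's FOC: ∂u_i/∂s_i = α_i − s_i = 0, so s_i* = α_i.
NE contributions = (2.6, 2.7); S = 5.3.
W^NE = (Σα)·S − ½Σα_i² = 5.3² − ½·14.05 = 21.065.
Planner sets s_i = Σα_j = 5.3 for every i, so S^SO = 2·5.3 = 10.6.
W^SO = (Σα)·S^SO − ½·2·(Σα)² = (2/2)·5.3² = 28.09.
Deadweight loss = W^SO − W^NE = 7.025.

7.025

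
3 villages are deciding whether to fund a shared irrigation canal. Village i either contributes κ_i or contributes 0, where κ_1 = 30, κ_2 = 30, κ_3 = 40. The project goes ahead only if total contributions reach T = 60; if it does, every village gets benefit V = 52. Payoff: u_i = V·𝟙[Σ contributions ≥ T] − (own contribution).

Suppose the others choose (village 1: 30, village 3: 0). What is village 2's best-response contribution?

Others' total = 30. Contributing 30 brings total to 60 ≥ 60: gain V − κ_2 = 22.
Best response: 30.

30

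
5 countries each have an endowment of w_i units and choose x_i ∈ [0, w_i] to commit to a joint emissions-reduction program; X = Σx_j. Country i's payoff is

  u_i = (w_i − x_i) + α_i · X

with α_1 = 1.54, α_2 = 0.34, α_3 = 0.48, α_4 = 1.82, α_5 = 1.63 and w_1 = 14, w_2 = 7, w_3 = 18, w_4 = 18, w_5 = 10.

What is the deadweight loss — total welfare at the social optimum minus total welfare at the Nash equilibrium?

120.25

∂u_i/∂x_i = α_i − 1, so country i contributes w_i if α_i > 1, else 0.
α_i > 1 for i ∈ {1, 4, 5}; NE contributions (14, 0, 0, 18, 10), X = 42.
W^NE = Σw_i − X^NE + (Σα_i)·X^NE = 67 + 4.81·42 = 269.02.
Planner: ∂(Σu_j)/∂x_i = Σα_j − 1 = 4.81 > 0, so everyone contributes w_i; X^SO = 67, W^SO = 67 + 4.81·67 = 389.27.
Deadweight loss = 120.25.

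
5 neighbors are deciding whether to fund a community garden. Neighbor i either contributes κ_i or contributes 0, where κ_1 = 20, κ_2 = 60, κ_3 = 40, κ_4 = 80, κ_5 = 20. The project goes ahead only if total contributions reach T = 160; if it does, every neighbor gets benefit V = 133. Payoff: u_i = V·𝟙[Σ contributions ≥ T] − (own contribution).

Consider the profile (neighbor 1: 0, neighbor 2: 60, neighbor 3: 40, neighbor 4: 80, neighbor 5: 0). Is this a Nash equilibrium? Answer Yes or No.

Total = 180 ≥ 160: provided.
Neighbor 1 (pledges 0, payoff 133): pledging 20 → total 200, payoff 113. No gain.
Neighbor 2 (pledges 60, payoff 73): dropping to 0 → total 120, payoff 0. No gain.
Neighbor 3 (pledges 40, payoff 93): dropping to 0 → total 140, payoff 0. No gain.
Neighbor 4 (pledges 80, payoff 53): dropping to 0 → total 100, payoff 0. No gain.
Neighbor 5 (pledges 0, payoff 133): pledging 20 → total 200, payoff 113. No gain.

Yes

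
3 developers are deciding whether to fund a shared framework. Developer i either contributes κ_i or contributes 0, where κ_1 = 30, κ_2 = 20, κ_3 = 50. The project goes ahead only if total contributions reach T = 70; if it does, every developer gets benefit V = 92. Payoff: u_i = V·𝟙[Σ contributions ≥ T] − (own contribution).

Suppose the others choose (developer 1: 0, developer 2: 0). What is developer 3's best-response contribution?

0

Others' total = 0. Even contributing 50 gives 50 < 70: no benefit either way.
Best response: 0.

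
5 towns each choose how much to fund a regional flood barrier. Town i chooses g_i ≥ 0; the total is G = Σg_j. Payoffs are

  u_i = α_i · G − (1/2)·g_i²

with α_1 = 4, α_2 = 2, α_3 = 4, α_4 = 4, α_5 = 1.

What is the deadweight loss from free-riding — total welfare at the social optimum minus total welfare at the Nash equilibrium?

364

Town i's FOC: ∂u_i/∂g_i = α_i − g_i = 0, so g_i* = α_i.
NE contributions = (4, 2, 4, 4, 1); G = 15.
W^NE = (Σα)·G − ½Σα_i² = 15² − ½·53 = 198.5.
Planner sets g_i = Σα_j = 15 for every i, so G^SO = 5·15 = 75.
W^SO = (Σα)·G^SO − ½·5·(Σα)² = (5/2)·15² = 562.5.
Deadweight loss = W^SO − W^NE = 364.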